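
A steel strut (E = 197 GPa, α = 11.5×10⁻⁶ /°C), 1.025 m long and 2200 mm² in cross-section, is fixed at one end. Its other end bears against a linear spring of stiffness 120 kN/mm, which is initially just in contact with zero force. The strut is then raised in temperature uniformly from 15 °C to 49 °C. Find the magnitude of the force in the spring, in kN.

P ≈ 37.5 kN

If the spring were absent the strut would lengthen by αΔT L = 11.5×10⁻⁶ × 34 × 1025 = 0.4008 mm.
With a force P in the spring, the elastic change of the strut is PL/(AE) and that of the spring is P/k; compatibility requires their sum to equal δ_free.
P [ L/(AE) + 1/k ] = δ_free → P [ 1025/(2200×197×10³) + 1/(120×10³) ] = 0.4008.
P = 0.4008 / 1.07×10⁻⁵ = 37460 N.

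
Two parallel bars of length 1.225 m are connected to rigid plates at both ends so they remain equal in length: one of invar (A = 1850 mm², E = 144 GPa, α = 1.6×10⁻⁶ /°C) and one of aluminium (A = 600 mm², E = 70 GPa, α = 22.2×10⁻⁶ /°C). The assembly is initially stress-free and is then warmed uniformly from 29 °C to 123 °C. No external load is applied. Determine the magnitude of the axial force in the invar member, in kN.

P ≈ 70.3 kN (tensile in the invar)

Equilibrium of a rigid end plate with no external load gives equal and opposite internal forces ±P in the two members. Since α_{aluminium} > α_{invar}, heating drives the aluminium into compression and the invar into tension.
Setting the final lengths equal and cancelling L: (α₁ − α₂)ΔT = P/(A₁E₁) + P/(A₂E₂).
|α₁ − α₂|·ΔT = 20.6×10⁻⁶ × 94 = 0.001936.
1/(A₁E₁) + 1/(A₂E₂) = 1/(1850×144×10³) + 1/(600×70×10³) = 2.756×10⁻⁸ N⁻¹.
So P = 0.001936 / 2.756×10⁻⁸ = 70.25 kN.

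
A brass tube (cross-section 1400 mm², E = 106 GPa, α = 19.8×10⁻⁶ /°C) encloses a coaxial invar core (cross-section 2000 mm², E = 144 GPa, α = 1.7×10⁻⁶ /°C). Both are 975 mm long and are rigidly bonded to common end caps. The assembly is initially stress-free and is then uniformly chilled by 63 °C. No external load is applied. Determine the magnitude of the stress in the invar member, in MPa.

Both members must finish at the same length. With the larger α, the brass tends to over-contract; the plates restrain it, putting the brass in tension and the invar in compression. With no external load the two internal forces are equal and opposite, magnitude P.
Equating the net (thermal + elastic) strains gives |α₁ − α₂|·ΔT = P·[1/(A₁E₁) + 1/(A₂E₂)].
|α₁ − α₂|·ΔT = 18.1×10⁻⁶ × 63 = 0.00114.
1/(A₁E₁) + 1/(A₂E₂) = 1/(1400×106×10³) + 1/(2000×144×10³) = 1.021×10⁻⁸ N⁻¹.
So P = 0.00114 / 1.021×10⁻⁸ = 111.7 kN.
σ_{invar} = P/A₂ = 111700/2000 = 55.84 MPa, compressive.

σ ≈ 55.8 MPa (compressive)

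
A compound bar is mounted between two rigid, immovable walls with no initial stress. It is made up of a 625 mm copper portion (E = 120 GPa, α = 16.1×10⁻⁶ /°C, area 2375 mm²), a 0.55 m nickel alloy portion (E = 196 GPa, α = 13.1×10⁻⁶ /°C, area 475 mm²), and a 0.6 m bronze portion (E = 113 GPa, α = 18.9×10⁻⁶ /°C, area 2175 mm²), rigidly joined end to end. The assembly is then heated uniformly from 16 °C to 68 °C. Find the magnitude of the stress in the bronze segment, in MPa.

σ ≈ 64.9 MPa (compressive)

Free thermal expansion of the whole bar: Σ αᵢΔT Lᵢ = 16.1×10⁻⁶×52×625 + 13.1×10⁻⁶×52×550 + 18.9×10⁻⁶×52×600 = 1.488 mm.
The walls prevent any net length change, so an axial force P (same in every segment) develops. Compatibility: P · Σ Lᵢ/(AᵢEᵢ) = δ_free.
The series flexibility is Σ Lᵢ/(AᵢEᵢ) = 625/(2375×120×10³) + 550/(475×196×10³) + 600/(2175×113×10³) = 1.054×10⁻⁵ mm/N.
So P = 1.488 / 1.054×10⁻⁵ = 141.1 kN, compressive.
σ_{bronze} = P / A = 141100 / 2175 = 64.88 MPa.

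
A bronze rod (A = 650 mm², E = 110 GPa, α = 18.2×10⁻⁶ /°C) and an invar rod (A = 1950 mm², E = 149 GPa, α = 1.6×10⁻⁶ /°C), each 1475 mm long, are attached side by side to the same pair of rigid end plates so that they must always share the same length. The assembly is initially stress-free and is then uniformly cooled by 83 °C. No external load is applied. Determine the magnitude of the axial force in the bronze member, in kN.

Equilibrium of a rigid end plate with no external load gives equal and opposite internal forces ±P in the two members. Since α_{bronze} > α_{invar}, cooling drives the bronze into tension and the invar into compression.
Compatibility of the two members (thermal + elastic change equal): (α₁ − α₂)ΔT = P·[1/(A₁E₁) + 1/(A₂E₂)].
|α₁ − α₂|·ΔT = 16.6×10⁻⁶ × 83 = 0.001378.
1/(A₁E₁) + 1/(A₂E₂) = 1/(650×110×10³) + 1/(1950×149×10³) = 1.743×10⁻⁸ N⁻¹.
P = 0.001378 / 1.743×10⁻⁸ = 79060 N = 79.06 kN.

P ≈ 79.1 kN (tensile in the bronze)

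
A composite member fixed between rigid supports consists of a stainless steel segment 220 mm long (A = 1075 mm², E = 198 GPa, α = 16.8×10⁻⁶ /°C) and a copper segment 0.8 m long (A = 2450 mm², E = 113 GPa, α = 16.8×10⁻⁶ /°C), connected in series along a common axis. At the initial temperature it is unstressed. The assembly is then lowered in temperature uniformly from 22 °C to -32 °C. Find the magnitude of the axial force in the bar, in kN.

P ≈ 236 kN (tensile)

With the walls removed the bar would change length by δ_free = Σ αᵢΔT Lᵢ = 16.8×10⁻⁶×54×220 + 16.8×10⁻⁶×54×800 = 0.9253 mm.
Since the ends are fixed, an axial force P builds up, equal in every segment, with P · Σ Lᵢ/(AᵢEᵢ) = δ_free.
Σ Lᵢ/(AᵢEᵢ) = 220/(1075×198×10³) + 800/(2450×113×10³) = 3.923×10⁻⁶ mm/N.
So P = 0.9253 / 3.923×10⁻⁶ = 235.9 kN, tensile.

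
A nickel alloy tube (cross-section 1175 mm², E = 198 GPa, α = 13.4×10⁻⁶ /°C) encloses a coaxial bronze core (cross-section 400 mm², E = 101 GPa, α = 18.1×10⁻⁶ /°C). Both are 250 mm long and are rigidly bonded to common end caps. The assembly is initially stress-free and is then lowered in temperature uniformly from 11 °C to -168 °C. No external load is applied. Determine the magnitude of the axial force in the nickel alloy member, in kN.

The bronze has the larger α, so on cooling it would change length more than the nickel alloy if both were free. The rigid plates force a common final length, so the bronze is put into tension and the nickel alloy into compression, with equal and opposite forces P (no external load).
Equating the net (thermal + elastic) strains gives |α₁ − α₂|·ΔT = P·[1/(A₁E₁) + 1/(A₂E₂)].
|α₁ − α₂|·ΔT = 4.7×10⁻⁶ × 179 = 0.0008413.
1/(A₁E₁) + 1/(A₂E₂) = 1/(1175×198×10³) + 1/(400×101×10³) = 2.905×10⁻⁸ N⁻¹.
So P = 0.0008413 / 2.905×10⁻⁸ = 28.96 kN.

P ≈ 29 kN (compressive in the nickel alloy)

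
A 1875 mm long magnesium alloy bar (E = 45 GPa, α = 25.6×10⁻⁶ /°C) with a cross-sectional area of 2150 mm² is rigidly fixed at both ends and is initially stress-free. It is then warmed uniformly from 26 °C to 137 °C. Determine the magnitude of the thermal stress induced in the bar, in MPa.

The supports are rigid, so the total axial strain is zero. The restrained thermal strain is ε = αΔT = 25.6×10⁻⁶ × 111 = 2841.6×10⁻⁶.
σ = EαΔT = 45×10³ × 25.6×10⁻⁶ × 111 = 127.9 MPa (compressive; the bar is trying to expand).

σ ≈ 128 MPa (compressive)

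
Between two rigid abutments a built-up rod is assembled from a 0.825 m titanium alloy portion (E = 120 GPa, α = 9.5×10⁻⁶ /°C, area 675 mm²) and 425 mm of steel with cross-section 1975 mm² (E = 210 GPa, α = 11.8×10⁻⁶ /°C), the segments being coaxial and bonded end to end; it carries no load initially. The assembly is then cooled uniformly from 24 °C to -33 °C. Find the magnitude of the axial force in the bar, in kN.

Free thermal contraction of the whole bar: Σ αᵢΔT Lᵢ = 9.5×10⁻⁶×57×825 + 11.8×10⁻⁶×57×425 = 0.7326 mm.
Since the ends are fixed, an axial force P builds up, equal in every segment, with P · Σ Lᵢ/(AᵢEᵢ) = δ_free.
The series flexibility is Σ Lᵢ/(AᵢEᵢ) = 825/(675×120×10³) + 425/(1975×210×10³) = 1.121×10⁻⁵ mm/N.
Hence P = δ_free / Σ(L/AE) = 0.7326/1.121×10⁻⁵ = 65.35 kN (tensile).

P ≈ 65.4 kN (tensile)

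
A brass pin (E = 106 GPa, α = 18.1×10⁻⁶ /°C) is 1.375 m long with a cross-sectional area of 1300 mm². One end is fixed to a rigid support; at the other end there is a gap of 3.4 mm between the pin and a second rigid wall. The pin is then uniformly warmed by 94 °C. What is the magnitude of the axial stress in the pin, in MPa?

σ ≈ 0 MPa

Free thermal elongation = αΔT L = 18.1×10⁻⁶ × 94 × 1375 = 2.339 mm.
Since δ_free = 2.34 mm is less than the 3.4 mm gap, the pin never touches the wall. No axial force develops.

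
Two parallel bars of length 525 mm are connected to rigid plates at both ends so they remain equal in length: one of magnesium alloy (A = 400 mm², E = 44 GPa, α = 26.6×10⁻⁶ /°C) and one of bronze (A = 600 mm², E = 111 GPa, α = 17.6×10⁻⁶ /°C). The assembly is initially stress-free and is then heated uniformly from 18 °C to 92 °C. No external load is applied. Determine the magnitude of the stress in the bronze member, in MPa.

σ ≈ 15.5 MPa (tensile)

Both members must finish at the same length. With the larger α, the magnesium alloy tends to over-expand; the plates restrain it, putting the magnesium alloy in compression and the bronze in tension. With no external load the two internal forces are equal and opposite, magnitude P.
Compatibility of the two members (thermal + elastic change equal): (α₁ − α₂)ΔT = P·[1/(A₁E₁) + 1/(A₂E₂)].
|α₁ − α₂|·ΔT = 9×10⁻⁶ × 74 = 0.000666.
1/(A₁E₁) + 1/(A₂E₂) = 1/(400×44×10³) + 1/(600×111×10³) = 7.183×10⁻⁸ N⁻¹.
P = 0.000666 / 7.183×10⁻⁸ = 9271 N = 9.271 kN.
σ_{bronze} = P/A₂ = 9271/600 = 15.45 MPa, tensile.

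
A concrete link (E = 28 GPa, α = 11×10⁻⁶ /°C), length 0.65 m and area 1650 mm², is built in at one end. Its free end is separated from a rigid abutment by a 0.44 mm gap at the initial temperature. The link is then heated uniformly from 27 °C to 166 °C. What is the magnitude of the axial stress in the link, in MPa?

Unrestrained expansion: δ_free = αΔT L = 11×10⁻⁶ × 139 × 650 = 0.9939 mm.
After closing the 0.44 mm clearance, 0.9939 − 0.44 = 0.5538 mm of expansion remains to be suppressed by the wall.
Compatibility: PL/(AE) = 0.5538 mm, so σ = P/A = E × (0.5538/650) = 23.86 MPa.

σ ≈ 23.9 MPa (compressive)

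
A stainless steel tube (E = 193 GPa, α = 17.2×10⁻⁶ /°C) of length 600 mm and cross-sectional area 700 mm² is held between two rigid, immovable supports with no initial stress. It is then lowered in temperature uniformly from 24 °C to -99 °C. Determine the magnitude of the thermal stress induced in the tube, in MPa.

σ ≈ 408 MPa (tensile)

Because both ends are immovable the net strain is zero, and the suppressed thermal strain is αΔT = 17.2×10⁻⁶ × 123 = 2115.6×10⁻⁶.
σ = EαΔT = 193×10³ × 17.2×10⁻⁶ × 123 = 408.3 MPa (tensile; the tube is trying to contract).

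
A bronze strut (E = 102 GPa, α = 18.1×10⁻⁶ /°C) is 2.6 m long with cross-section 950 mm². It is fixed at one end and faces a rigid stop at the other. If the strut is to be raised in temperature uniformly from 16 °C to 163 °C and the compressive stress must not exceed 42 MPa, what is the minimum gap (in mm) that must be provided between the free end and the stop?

With no wall the strut would lengthen by αΔT L = 18.1×10⁻⁶ × 147 × 2600 = 6.918 mm.
At the allowable stress the elastic shortening the wall may impose is σL/E = 42 × 2600 / (102×10³) = 1.071 mm.
The gap must absorb the remainder: g_min = 6.918 − 1.071 = 5.847 mm.

g ≈ 5.85 mm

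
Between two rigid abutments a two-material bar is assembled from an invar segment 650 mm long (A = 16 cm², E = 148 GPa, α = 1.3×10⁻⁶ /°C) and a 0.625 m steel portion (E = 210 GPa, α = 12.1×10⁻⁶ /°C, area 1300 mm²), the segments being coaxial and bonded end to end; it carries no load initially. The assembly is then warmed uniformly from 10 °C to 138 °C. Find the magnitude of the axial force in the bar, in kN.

P ≈ 214 kN (compressive)

If the supports were absent, the total length change would be Σ αᵢΔT Lᵢ = 1.3×10⁻⁶×128×650 + 12.1×10⁻⁶×128×625 = 1.076 mm.
The walls prevent any net length change, so an axial force P (same in every segment) develops. Compatibility: P · Σ Lᵢ/(AᵢEᵢ) = δ_free.
Σ Lᵢ/(AᵢEᵢ) = 650/(1600×148×10³) + 625/(1300×210×10³) = 5.034×10⁻⁶ mm/N.
Hence P = δ_free / Σ(L/AE) = 1.076/5.034×10⁻⁶ = 213.8 kN (compressive).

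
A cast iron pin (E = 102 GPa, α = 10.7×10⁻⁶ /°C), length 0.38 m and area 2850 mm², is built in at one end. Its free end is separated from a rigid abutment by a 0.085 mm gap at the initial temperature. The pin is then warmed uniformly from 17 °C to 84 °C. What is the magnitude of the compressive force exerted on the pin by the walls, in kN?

P ≈ 143 kN

Free thermal elongation = αΔT L = 10.7×10⁻⁶ × 67 × 380 = 0.2724 mm.
After closing the 0.085 mm clearance, 0.2724 − 0.085 = 0.1874 mm of expansion remains to be suppressed by the wall.
So σ = E(δ_free − g)/L = 102×10³ × 0.1874/380 = 50.31 MPa.
Force on the wall = σA = 50.31 × 2850 mm² = 143.4 kN.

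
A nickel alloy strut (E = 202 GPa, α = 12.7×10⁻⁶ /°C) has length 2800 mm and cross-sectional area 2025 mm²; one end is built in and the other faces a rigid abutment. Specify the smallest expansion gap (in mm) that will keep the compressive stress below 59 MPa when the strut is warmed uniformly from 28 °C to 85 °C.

g ≈ 1.21 mm

Free expansion if unrestrained: δ_free = αΔT L = 12.7×10⁻⁶ × 57 × 2800 = 2.027 mm.
A stress of 59 MPa corresponds to the wall pushing the strut back by σL/E = 59×2800/(202×10³) = 0.8178 mm.
So the gap has to take up the difference, g_min = δ_free − σL/E = 2.027 − 0.8178 = 1.209 mm.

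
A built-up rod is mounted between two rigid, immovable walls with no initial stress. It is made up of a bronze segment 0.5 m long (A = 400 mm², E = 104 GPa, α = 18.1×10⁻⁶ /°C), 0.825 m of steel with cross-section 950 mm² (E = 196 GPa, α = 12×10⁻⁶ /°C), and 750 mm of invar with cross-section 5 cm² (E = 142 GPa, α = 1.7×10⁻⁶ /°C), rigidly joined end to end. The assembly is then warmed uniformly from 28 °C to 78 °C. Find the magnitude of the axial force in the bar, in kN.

With the walls removed the bar would change length by δ_free = Σ αᵢΔT Lᵢ = 18.1×10⁻⁶×50×500 + 12×10⁻⁶×50×825 + 1.7×10⁻⁶×50×750 = 1.011 mm.
Since the ends are fixed, an axial force P builds up, equal in every segment, with P · Σ Lᵢ/(AᵢEᵢ) = δ_free.
Σ Lᵢ/(AᵢEᵢ) = 500/(400×104×10³) + 825/(950×196×10³) + 750/(500×142×10³) = 2.701×10⁻⁵ mm/N.
P = 1.011 / 2.701×10⁻⁵ = 37440 N = 37.44 kN, compressive.

P ≈ 37.4 kN (compressive)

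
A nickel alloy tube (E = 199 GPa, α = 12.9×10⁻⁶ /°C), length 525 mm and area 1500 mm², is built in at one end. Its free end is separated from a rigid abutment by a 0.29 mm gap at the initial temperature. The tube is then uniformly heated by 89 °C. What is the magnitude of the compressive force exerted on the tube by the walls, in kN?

P ≈ 178 kN

Free thermal elongation = αΔT L = 12.9×10⁻⁶ × 89 × 525 = 0.6028 mm.
This exceeds the 0.29 mm gap, so the wall pushes back. The portion of expansion that must be recovered elastically is δ_free − gap = 0.6028 − 0.29 = 0.3128 mm.
That suppressed elongation corresponds to σ = E·Δ/L = 199×10³ × 0.3128/525 = 118.5 MPa.
Force on the wall = σA = 118.5 × 1500 mm² = 177.8 kN.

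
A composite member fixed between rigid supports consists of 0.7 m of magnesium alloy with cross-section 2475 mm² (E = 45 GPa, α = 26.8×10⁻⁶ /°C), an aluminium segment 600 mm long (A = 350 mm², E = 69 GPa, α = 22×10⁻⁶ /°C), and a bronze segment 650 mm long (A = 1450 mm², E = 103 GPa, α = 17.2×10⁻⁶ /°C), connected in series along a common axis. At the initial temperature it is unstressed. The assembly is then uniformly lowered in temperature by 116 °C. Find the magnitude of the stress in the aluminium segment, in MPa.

With the walls removed the bar would change length by δ_free = Σ αᵢΔT Lᵢ = 26.8×10⁻⁶×116×700 + 22×10⁻⁶×116×600 + 17.2×10⁻⁶×116×650 = 5.004 mm.
The rigid supports impose zero overall length change; the single axial force P common to all segments must satisfy P Σ Lᵢ/(AᵢEᵢ) = δ_free.
The series flexibility is Σ Lᵢ/(AᵢEᵢ) = 700/(2475×45×10³) + 600/(350×69×10³) + 650/(1450×103×10³) = 3.548×10⁻⁵ mm/N.
So P = 5.004 / 3.548×10⁻⁵ = 141 kN, tensile.
σ_{aluminium} = P / A = 141000 / 350 = 403 MPa.

σ ≈ 403 MPa (tensile)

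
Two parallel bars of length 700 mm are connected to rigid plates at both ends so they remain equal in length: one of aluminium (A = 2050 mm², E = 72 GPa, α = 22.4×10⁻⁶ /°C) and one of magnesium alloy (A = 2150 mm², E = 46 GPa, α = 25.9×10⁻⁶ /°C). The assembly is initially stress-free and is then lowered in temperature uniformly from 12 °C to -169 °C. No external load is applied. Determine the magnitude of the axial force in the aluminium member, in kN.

P ≈ 37.5 kN (compressive in the aluminium)

Both members must finish at the same length. With the larger α, the magnesium alloy tends to over-contract; the plates restrain it, putting the magnesium alloy in tension and the aluminium in compression. With no external load the two internal forces are equal and opposite, magnitude P.
Equating the net (thermal + elastic) strains gives |α₁ − α₂|·ΔT = P·[1/(A₁E₁) + 1/(A₂E₂)].
|α₁ − α₂|·ΔT = 3.5×10⁻⁶ × 181 = 0.0006335.
1/(A₁E₁) + 1/(A₂E₂) = 1/(2050×72×10³) + 1/(2150×46×10³) = 1.689×10⁻⁸ N⁻¹.
P = 0.0006335 / 1.689×10⁻⁸ = 37520 N = 37.52 kN.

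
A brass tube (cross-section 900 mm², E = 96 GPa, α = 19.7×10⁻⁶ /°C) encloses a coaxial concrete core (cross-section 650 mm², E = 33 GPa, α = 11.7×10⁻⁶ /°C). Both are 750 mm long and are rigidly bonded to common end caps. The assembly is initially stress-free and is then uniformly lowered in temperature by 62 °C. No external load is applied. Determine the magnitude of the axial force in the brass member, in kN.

The brass has the larger α, so on cooling it would change length more than the concrete if both were free. The rigid plates force a common final length, so the brass is put into tension and the concrete into compression, with equal and opposite forces P (no external load).
Equating the net (thermal + elastic) strains gives |α₁ − α₂|·ΔT = P·[1/(A₁E₁) + 1/(A₂E₂)].
|α₁ − α₂|·ΔT = 8×10⁻⁶ × 62 = 0.000496.
1/(A₁E₁) + 1/(A₂E₂) = 1/(900×96×10³) + 1/(650×33×10³) = 5.819×10⁻⁸ N⁻¹.
So P = 0.000496 / 5.819×10⁻⁸ = 8.523 kN.

P ≈ 8.52 kN (tensile in the brass)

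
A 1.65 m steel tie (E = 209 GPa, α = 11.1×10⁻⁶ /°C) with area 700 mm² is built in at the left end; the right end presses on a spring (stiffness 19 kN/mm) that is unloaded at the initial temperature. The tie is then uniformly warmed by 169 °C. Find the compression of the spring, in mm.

Free thermal expansion: δ_free = αΔT L = 11.1×10⁻⁶ × 169 × 1650 = 3.095 mm.
Let P be the compressive force at the spring. The tie shortens elastically by PL/(AE) and the spring compresses by P/k; together these equal δ_free.
P [ L/(AE) + 1/k ] = δ_free → P [ 1650/(700×209×10³) + 1/(19×10³) ] = 3.095.
P = 3.095 / 6.391×10⁻⁵ = 48430 N.
Spring compression = P/k = 48430/(19×10³) = 2.549 mm.

δ ≈ 2.55 mm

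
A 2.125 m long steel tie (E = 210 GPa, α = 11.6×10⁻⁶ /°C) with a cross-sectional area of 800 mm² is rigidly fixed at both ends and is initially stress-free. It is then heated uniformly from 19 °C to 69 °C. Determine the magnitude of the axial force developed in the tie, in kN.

P ≈ 97.4 kN (compressive)

With zero net strain, σ = E·αΔT = 210 GPa × 11.6×10⁻⁶ × 50 = 121.8 MPa.
Then P = σA = 121.8 × 800 mm² = 97.44 kN, compressive.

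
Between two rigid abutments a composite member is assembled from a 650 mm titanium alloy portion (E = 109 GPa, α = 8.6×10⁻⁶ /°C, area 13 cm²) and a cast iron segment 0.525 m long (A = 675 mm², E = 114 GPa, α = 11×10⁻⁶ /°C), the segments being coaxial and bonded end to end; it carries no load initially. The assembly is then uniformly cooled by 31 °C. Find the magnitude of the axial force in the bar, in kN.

Free thermal contraction of the whole bar: Σ αᵢΔT Lᵢ = 8.6×10⁻⁶×31×650 + 11×10⁻⁶×31×525 = 0.3523 mm.
The walls prevent any net length change, so an axial force P (same in every segment) develops. Compatibility: P · Σ Lᵢ/(AᵢEᵢ) = δ_free.
Σ Lᵢ/(AᵢEᵢ) = 650/(1300×109×10³) + 525/(675×114×10³) = 1.141×10⁻⁵ mm/N.
P = 0.3523 / 1.141×10⁻⁵ = 30880 N = 30.88 kN, tensile.

P ≈ 30.9 kN (tensile)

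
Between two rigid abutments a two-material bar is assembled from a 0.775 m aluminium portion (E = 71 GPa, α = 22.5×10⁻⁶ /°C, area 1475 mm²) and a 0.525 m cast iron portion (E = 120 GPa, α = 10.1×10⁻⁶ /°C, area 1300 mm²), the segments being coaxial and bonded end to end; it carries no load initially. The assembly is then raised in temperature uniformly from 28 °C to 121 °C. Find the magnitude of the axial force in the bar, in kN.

Free thermal expansion of the whole bar: Σ αᵢΔT Lᵢ = 22.5×10⁻⁶×93×775 + 10.1×10⁻⁶×93×525 = 2.115 mm.
The rigid supports impose zero overall length change; the single axial force P common to all segments must satisfy P Σ Lᵢ/(AᵢEᵢ) = δ_free.
The series flexibility is Σ Lᵢ/(AᵢEᵢ) = 775/(1475×71×10³) + 525/(1300×120×10³) = 1.077×10⁻⁵ mm/N.
Hence P = δ_free / Σ(L/AE) = 2.115/1.077×10⁻⁵ = 196.4 kN (compressive).

P ≈ 196 kN (compressive)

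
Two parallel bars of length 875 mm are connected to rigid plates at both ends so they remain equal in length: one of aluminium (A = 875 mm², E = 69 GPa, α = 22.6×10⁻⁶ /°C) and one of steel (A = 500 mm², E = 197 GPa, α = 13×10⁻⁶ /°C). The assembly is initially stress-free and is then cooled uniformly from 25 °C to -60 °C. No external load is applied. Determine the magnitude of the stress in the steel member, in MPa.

σ ≈ 61.1 MPa (compressive)

Equilibrium of a rigid end plate with no external load gives equal and opposite internal forces ±P in the two members. Since α_{aluminium} > α_{steel}, cooling drives the aluminium into tension and the steel into compression.
Equating the net (thermal + elastic) strains gives |α₁ − α₂|·ΔT = P·[1/(A₁E₁) + 1/(A₂E₂)].
|α₁ − α₂|·ΔT = 9.6×10⁻⁶ × 85 = 0.000816.
1/(A₁E₁) + 1/(A₂E₂) = 1/(875×69×10³) + 1/(500×197×10³) = 2.672×10⁻⁸ N⁻¹.
P = 0.000816 / 2.672×10⁻⁸ = 30540 N = 30.54 kN.
σ_{steel} = P/A₂ = 30540/500 = 61.09 MPa, compressive.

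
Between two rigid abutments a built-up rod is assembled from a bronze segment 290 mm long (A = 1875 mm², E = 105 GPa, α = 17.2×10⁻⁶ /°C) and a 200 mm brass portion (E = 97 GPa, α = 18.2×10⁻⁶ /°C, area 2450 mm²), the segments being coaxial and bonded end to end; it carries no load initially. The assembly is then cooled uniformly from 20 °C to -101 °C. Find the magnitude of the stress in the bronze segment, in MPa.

Free thermal contraction of the whole bar: Σ αᵢΔT Lᵢ = 17.2×10⁻⁶×121×290 + 18.2×10⁻⁶×121×200 = 1.044 mm.
The rigid supports impose zero overall length change; the single axial force P common to all segments must satisfy P Σ Lᵢ/(AᵢEᵢ) = δ_free.
The series flexibility is Σ Lᵢ/(AᵢEᵢ) = 290/(1875×105×10³) + 200/(2450×97×10³) = 2.315×10⁻⁶ mm/N.
P = 1.044 / 2.315×10⁻⁶ = 451000 N = 451 kN, tensile.
σ_{bronze} = P / A = 451000 / 1875 = 240.6 MPa.

σ ≈ 241 MPa (tensile)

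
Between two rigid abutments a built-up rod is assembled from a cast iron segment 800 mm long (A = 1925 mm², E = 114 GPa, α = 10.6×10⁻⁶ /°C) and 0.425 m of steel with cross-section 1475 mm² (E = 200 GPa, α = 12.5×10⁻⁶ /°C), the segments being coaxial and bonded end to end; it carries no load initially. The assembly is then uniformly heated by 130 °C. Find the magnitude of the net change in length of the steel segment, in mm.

|ΔL| ≈ 0.183 mm

With the walls removed the bar would change length by δ_free = Σ αᵢΔT Lᵢ = 10.6×10⁻⁶×130×800 + 12.5×10⁻⁶×130×425 = 1.793 mm.
Since the ends are fixed, an axial force P builds up, equal in every segment, with P · Σ Lᵢ/(AᵢEᵢ) = δ_free.
The series flexibility is Σ Lᵢ/(AᵢEᵢ) = 800/(1925×114×10³) + 425/(1475×200×10³) = 5.086×10⁻⁶ mm/N.
P = 1.793 / 5.086×10⁻⁶ = 352500 N = 352.5 kN, compressive.
For the steel segment, free thermal change = 12.5×10⁻⁶×130×425 = 0.6906 mm and elastic change from P = 352500×425/(1475×200×10³) = 0.5079 mm; these oppose, so the net change is 0.183 mm (segment lengthens).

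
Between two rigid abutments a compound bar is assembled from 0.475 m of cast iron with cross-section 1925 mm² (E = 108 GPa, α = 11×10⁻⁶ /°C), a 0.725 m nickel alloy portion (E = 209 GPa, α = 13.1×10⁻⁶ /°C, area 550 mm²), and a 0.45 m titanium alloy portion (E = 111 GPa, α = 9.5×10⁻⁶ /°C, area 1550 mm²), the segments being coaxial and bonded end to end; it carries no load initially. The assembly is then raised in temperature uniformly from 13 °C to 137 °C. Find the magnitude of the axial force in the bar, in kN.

If the supports were absent, the total length change would be Σ αᵢΔT Lᵢ = 11×10⁻⁶×124×475 + 13.1×10⁻⁶×124×725 + 9.5×10⁻⁶×124×450 = 2.356 mm.
The rigid supports impose zero overall length change; the single axial force P common to all segments must satisfy P Σ Lᵢ/(AᵢEᵢ) = δ_free.
Σ Lᵢ/(AᵢEᵢ) = 475/(1925×108×10³) + 725/(550×209×10³) + 450/(1550×111×10³) = 1.121×10⁻⁵ mm/N.
So P = 2.356 / 1.121×10⁻⁵ = 210.2 kN, compressive.

P ≈ 210 kN (compressive)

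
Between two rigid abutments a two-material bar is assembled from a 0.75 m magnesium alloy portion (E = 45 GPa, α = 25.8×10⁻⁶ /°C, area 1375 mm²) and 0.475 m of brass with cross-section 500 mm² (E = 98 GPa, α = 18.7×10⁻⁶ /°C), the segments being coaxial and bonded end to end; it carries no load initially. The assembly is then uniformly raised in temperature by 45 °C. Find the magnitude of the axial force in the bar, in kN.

P ≈ 58.2 kN (compressive)

Free thermal expansion of the whole bar: Σ αᵢΔT Lᵢ = 25.8×10⁻⁶×45×750 + 18.7×10⁻⁶×45×475 = 1.27 mm.
The walls prevent any net length change, so an axial force P (same in every segment) develops. Compatibility: P · Σ Lᵢ/(AᵢEᵢ) = δ_free.
Σ Lᵢ/(AᵢEᵢ) = 750/(1375×45×10³) + 475/(500×98×10³) = 2.182×10⁻⁵ mm/N.
P = 1.27 / 2.182×10⁻⁵ = 58240 N = 58.24 kN, compressive.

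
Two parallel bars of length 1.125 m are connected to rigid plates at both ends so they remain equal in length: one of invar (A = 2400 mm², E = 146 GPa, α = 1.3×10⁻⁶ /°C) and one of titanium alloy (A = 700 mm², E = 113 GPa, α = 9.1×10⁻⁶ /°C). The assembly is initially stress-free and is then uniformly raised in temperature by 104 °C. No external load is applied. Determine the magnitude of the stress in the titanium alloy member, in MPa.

σ ≈ 74.8 MPa (compressive)

The titanium alloy has the larger α, so on heating it would change length more than the invar if both were free. The rigid plates force a common final length, so the titanium alloy is put into compression and the invar into tension, with equal and opposite forces P (no external load).
Compatibility of the two members (thermal + elastic change equal): (α₁ − α₂)ΔT = P·[1/(A₁E₁) + 1/(A₂E₂)].
|α₁ − α₂|·ΔT = 7.8×10⁻⁶ × 104 = 0.0008112.
1/(A₁E₁) + 1/(A₂E₂) = 1/(2400×146×10³) + 1/(700×113×10³) = 1.55×10⁻⁸ N⁻¹.
P = 0.0008112 / 1.55×10⁻⁸ = 52350 N = 52.35 kN.
σ_{titanium alloy} = P/A₂ = 52350/700 = 74.78 MPa, compressive.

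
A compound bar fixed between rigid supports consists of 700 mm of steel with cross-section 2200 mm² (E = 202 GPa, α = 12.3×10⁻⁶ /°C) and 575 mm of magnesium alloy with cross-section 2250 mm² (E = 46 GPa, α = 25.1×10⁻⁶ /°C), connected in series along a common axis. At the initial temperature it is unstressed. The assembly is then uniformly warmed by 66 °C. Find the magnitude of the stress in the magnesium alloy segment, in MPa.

σ ≈ 94.8 MPa (compressive)

Free thermal expansion of the whole bar: Σ αᵢΔT Lᵢ = 12.3×10⁻⁶×66×700 + 25.1×10⁻⁶×66×575 = 1.521 mm.
The walls prevent any net length change, so an axial force P (same in every segment) develops. Compatibility: P · Σ Lᵢ/(AᵢEᵢ) = δ_free.
Σ Lᵢ/(AᵢEᵢ) = 700/(2200×202×10³) + 575/(2250×46×10³) = 7.131×10⁻⁶ mm/N.
So P = 1.521 / 7.131×10⁻⁶ = 213.3 kN, compressive.
σ_{magnesium alloy} = P / A = 213300 / 2250 = 94.79 MPa.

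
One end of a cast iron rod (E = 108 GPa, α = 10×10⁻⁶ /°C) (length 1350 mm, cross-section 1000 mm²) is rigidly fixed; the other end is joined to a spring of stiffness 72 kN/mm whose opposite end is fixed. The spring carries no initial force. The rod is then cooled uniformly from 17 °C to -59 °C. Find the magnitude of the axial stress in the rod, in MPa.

σ ≈ 38.9 MPa (tensile)

The unrestrained thermal change is αΔT L = 10×10⁻⁶ × 76 × 1350 = 1.026 mm.
With a force P in the spring, the elastic change of the rod is PL/(AE) and that of the spring is P/k; compatibility requires their sum to equal δ_free.
So P = δ_free / [L/(AE) + 1/k] = 1.026 / [ 1350/(1000×108×10³) + 1/(72×10³) ].
P = 1.026 / 2.639×10⁻⁵ = 38880 N.
σ = P/A = 38880/1000 = 38.88 MPa.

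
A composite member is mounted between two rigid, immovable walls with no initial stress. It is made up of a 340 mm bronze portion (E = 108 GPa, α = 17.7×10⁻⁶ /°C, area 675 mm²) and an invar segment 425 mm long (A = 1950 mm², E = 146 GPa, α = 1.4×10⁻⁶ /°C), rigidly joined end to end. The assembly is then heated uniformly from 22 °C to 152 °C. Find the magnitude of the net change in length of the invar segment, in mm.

|ΔL| ≈ 0.131 mm

If the supports were absent, the total length change would be Σ αᵢΔT Lᵢ = 17.7×10⁻⁶×130×340 + 1.4×10⁻⁶×130×425 = 0.8597 mm.
Since the ends are fixed, an axial force P builds up, equal in every segment, with P · Σ Lᵢ/(AᵢEᵢ) = δ_free.
Σ Lᵢ/(AᵢEᵢ) = 340/(675×108×10³) + 425/(1950×146×10³) = 6.157×10⁻⁶ mm/N.
Hence P = δ_free / Σ(L/AE) = 0.8597/6.157×10⁻⁶ = 139.6 kN (compressive).
For the invar segment, free thermal change = 1.4×10⁻⁶×130×425 = 0.07735 mm and elastic change from P = 139600×425/(1950×146×10³) = 0.2084 mm; these oppose, so the net change is 0.131 mm (segment shortens).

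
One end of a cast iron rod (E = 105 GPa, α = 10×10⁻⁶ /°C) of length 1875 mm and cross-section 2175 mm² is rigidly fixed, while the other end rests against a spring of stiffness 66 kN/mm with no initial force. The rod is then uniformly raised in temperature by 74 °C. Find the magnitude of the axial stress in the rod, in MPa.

If the spring were absent the rod would lengthen by αΔT L = 10×10⁻⁶ × 74 × 1875 = 1.387 mm.
With a force P in the spring, the elastic change of the rod is PL/(AE) and that of the spring is P/k; compatibility requires their sum to equal δ_free.
So P = δ_free / [L/(AE) + 1/k] = 1.387 / [ 1875/(2175×105×10³) + 1/(66×10³) ].
P = 1.387 / 2.336×10⁻⁵ = 59390 N.
σ = P/A = 59390/2175 = 27.31 MPa.

σ ≈ 27.3 MPa (compressive)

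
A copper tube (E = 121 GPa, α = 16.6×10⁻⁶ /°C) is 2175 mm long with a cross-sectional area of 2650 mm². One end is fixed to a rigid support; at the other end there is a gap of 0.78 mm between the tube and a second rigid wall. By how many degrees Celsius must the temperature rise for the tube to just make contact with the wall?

The gap closes when αΔT L = 0.78 mm, since the tube is still unstressed at that instant.
ΔT = 0.78 / (16.6×10⁻⁶ × 2175) = 21.6 °C.

ΔT ≈ 21.6 °C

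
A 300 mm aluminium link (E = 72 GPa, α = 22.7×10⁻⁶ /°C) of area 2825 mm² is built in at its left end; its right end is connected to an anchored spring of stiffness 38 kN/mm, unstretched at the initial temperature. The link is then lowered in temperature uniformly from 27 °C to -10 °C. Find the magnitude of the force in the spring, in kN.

P ≈ 9.07 kN

The unrestrained thermal change is αΔT L = 22.7×10⁻⁶ × 37 × 300 = 0.252 mm.
With a force P in the spring, the elastic change of the link is PL/(AE) and that of the spring is P/k; compatibility requires their sum to equal δ_free.
P [ L/(AE) + 1/k ] = δ_free → P [ 300/(2825×72×10³) + 1/(38×10³) ] = 0.252.
P = 0.252 / 2.779×10⁻⁵ = 9067 N.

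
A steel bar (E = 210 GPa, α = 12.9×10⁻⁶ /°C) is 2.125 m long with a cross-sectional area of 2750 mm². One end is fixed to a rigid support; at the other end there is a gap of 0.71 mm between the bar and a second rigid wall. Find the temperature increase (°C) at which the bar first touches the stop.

The gap closes when αΔT L = 0.71 mm, since the bar is still unstressed at that instant.
ΔT = 0.71 / (12.9×10⁻⁶ × 2125) = 25.9 °C.

ΔT ≈ 25.9 °C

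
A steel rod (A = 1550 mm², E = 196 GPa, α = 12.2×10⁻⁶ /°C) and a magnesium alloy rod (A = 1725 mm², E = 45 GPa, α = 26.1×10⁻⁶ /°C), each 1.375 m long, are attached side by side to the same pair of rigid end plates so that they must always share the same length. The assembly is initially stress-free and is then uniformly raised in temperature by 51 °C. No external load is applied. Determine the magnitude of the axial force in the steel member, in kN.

The magnesium alloy has the larger α, so on heating it would change length more than the steel if both were free. The rigid plates force a common final length, so the magnesium alloy is put into compression and the steel into tension, with equal and opposite forces P (no external load).
Equating the net (thermal + elastic) strains gives |α₁ − α₂|·ΔT = P·[1/(A₁E₁) + 1/(A₂E₂)].
|α₁ − α₂|·ΔT = 13.9×10⁻⁶ × 51 = 0.0007089.
1/(A₁E₁) + 1/(A₂E₂) = 1/(1550×196×10³) + 1/(1725×45×10³) = 1.617×10⁻⁸ N⁻¹.
P = 0.0007089 / 1.617×10⁻⁸ = 43830 N = 43.83 kN.

P ≈ 43.8 kN (tensile in the steel)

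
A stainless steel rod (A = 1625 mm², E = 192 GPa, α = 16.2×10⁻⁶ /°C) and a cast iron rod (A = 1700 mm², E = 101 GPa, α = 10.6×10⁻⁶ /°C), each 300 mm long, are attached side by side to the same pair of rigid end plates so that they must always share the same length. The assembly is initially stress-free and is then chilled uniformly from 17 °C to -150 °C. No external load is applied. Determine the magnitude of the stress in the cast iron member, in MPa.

Equilibrium of a rigid end plate with no external load gives equal and opposite internal forces ±P in the two members. Since α_{stainless steel} > α_{cast iron}, cooling drives the stainless steel into tension and the cast iron into compression.
Compatibility of the two members (thermal + elastic change equal): (α₁ − α₂)ΔT = P·[1/(A₁E₁) + 1/(A₂E₂)].
|α₁ − α₂|·ΔT = 5.6×10⁻⁶ × 167 = 0.0009352.
1/(A₁E₁) + 1/(A₂E₂) = 1/(1625×192×10³) + 1/(1700×101×10³) = 9.029×10⁻⁹ N⁻¹.
P = 0.0009352 / 9.029×10⁻⁹ = 103600 N = 103.6 kN.
σ_{cast iron} = P/A₂ = 103600/1700 = 60.93 MPa, compressive.

σ ≈ 60.9 MPa (compressive)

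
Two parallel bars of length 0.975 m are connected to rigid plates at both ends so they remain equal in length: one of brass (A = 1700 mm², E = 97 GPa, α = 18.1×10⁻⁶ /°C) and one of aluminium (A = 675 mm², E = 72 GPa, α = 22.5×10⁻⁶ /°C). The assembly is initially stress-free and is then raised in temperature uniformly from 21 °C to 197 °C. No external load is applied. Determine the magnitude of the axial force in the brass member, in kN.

Both members must finish at the same length. With the larger α, the aluminium tends to over-expand; the plates restrain it, putting the aluminium in compression and the brass in tension. With no external load the two internal forces are equal and opposite, magnitude P.
Compatibility of the two members (thermal + elastic change equal): (α₁ − α₂)ΔT = P·[1/(A₁E₁) + 1/(A₂E₂)].
|α₁ − α₂|·ΔT = 4.4×10⁻⁶ × 176 = 0.0007744.
1/(A₁E₁) + 1/(A₂E₂) = 1/(1700×97×10³) + 1/(675×72×10³) = 2.664×10⁻⁸ N⁻¹.
P = 0.0007744 / 2.664×10⁻⁸ = 29070 N = 29.07 kN.

P ≈ 29.1 kN (tensile in the brass)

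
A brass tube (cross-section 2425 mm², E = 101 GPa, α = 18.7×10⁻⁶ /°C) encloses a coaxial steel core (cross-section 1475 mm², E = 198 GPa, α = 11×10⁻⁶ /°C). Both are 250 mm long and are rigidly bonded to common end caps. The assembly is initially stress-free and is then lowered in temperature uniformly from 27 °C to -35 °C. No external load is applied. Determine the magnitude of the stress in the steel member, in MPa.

The brass has the larger α, so on cooling it would change length more than the steel if both were free. The rigid plates force a common final length, so the brass is put into tension and the steel into compression, with equal and opposite forces P (no external load).
Compatibility of the two members (thermal + elastic change equal): (α₁ − α₂)ΔT = P·[1/(A₁E₁) + 1/(A₂E₂)].
|α₁ − α₂|·ΔT = 7.7×10⁻⁶ × 62 = 0.0004774.
1/(A₁E₁) + 1/(A₂E₂) = 1/(2425×101×10³) + 1/(1475×198×10³) = 7.507×10⁻⁹ N⁻¹.
So P = 0.0004774 / 7.507×10⁻⁹ = 63.59 kN.
σ_{steel} = P/A₂ = 63590/1475 = 43.11 MPa, compressive.

σ ≈ 43.1 MPa (compressive)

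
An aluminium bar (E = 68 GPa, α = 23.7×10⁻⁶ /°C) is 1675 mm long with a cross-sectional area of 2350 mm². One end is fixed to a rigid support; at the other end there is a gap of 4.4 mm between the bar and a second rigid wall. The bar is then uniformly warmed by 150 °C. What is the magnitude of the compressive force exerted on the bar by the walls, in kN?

P ≈ 148 kN

Unrestrained expansion: δ_free = αΔT L = 23.7×10⁻⁶ × 150 × 1675 = 5.955 mm.
This exceeds the 4.4 mm gap, so the wall pushes back. The portion of expansion that must be recovered elastically is δ_free − gap = 5.955 − 4.4 = 1.555 mm.
Compatibility: PL/(AE) = 1.555 mm, so σ = P/A = E × (1.555/1675) = 63.11 MPa.
Force on the wall = σA = 63.11 × 2350 mm² = 148.3 kN.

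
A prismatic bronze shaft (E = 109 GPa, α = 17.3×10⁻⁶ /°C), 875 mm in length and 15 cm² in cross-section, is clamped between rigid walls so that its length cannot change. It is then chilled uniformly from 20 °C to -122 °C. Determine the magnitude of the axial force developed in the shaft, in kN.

P ≈ 402 kN (tensile)

The ends cannot move, so σ = EαΔT = 109×10³ × 17.3×10⁻⁶ × 142 = 267.8 MPa.
Axial force P = σA = 267.8 × 1500 = 401700 N = 401.7 kN, tensile.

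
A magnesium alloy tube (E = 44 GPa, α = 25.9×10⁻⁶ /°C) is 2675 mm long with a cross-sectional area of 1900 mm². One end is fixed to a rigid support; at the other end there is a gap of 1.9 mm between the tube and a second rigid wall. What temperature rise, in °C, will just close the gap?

ΔT ≈ 27.4 °C

Contact occurs when the free expansion equals the gap: αΔT L = 1.9 mm.
ΔT = 1.9 / (25.9×10⁻⁶ × 2675) = 27.42 °C.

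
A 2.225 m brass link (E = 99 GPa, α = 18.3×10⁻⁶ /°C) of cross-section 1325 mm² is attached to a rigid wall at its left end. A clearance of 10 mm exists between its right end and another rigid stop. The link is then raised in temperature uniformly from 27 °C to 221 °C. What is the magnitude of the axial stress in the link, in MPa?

σ ≈ 0 MPa

Free thermal elongation = αΔT L = 18.3×10⁻⁶ × 194 × 2225 = 7.899 mm.
This is smaller than the 10 mm clearance, so the link expands freely without reaching the stop — the stress is zero.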